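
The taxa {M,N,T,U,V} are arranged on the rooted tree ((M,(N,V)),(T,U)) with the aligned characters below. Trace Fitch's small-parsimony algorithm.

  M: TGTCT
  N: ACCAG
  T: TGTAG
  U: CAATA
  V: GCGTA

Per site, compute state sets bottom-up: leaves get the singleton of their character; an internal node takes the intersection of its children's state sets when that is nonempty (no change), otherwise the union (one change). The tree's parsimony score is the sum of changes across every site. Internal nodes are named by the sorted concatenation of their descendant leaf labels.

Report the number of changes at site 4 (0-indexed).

NV@0: {A} ∪ {G} = {A,G} (union, +1)
MNV@0: {T} ∪ {A,G} = {A,G,T} (union, +1)
TU@0: {T} ∪ {C} = {C,T} (union, +1)
MNTUV@0: {A,G,T} ∩ {C,T} = {T} (intersection, +0)
NV@1: {C} ∩ {C} = {C} (intersection, +0)
MNV@1: {G} ∪ {C} = {C,G} (union, +1)
TU@1: {G} ∪ {A} = {A,G} (union, +1)
MNTUV@1: {C,G} ∩ {A,G} = {G} (intersection, +0)
NV@2: {C} ∪ {G} = {C,G} (union, +1)
MNV@2: {T} ∪ {C,G} = {C,G,T} (union, +1)
TU@2: {T} ∪ {A} = {A,T} (union, +1)
MNTUV@2: {C,G,T} ∩ {A,T} = {T} (intersection, +0)
NV@3: {A} ∪ {T} = {A,T} (union, +1)
MNV@3: {C} ∪ {A,T} = {A,C,T} (union, +1)
TU@3: {A} ∪ {T} = {A,T} (union, +1)
MNTUV@3: {A,C,T} ∩ {A,T} = {A,T} (intersection, +0)
NV@4: {G} ∪ {A} = {A,G} (union, +1)
MNV@4: {T} ∪ {A,G} = {A,G,T} (union, +1)
TU@4: {G} ∪ {A} = {A,G} (union, +1)
MNTUV@4: {A,G,T} ∩ {A,G} = {A,G} (intersection, +0)
per-site changes: [3, 2, 3, 3, 3]; total = 14

3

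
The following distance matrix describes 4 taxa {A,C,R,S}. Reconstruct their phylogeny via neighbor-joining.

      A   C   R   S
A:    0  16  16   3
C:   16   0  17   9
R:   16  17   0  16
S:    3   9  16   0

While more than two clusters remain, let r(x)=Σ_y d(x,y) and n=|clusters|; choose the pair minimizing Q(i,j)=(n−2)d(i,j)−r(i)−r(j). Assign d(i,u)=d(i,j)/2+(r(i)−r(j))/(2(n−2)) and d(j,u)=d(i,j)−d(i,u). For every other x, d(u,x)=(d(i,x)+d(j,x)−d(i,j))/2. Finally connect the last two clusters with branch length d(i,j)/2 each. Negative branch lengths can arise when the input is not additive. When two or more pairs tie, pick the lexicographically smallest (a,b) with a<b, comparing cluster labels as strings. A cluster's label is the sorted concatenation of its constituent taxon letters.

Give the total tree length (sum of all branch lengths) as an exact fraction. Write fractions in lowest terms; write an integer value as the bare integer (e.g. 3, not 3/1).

step 1: merge (A,S) at d=3, Q=-57; branch lengths A→13/4, S→-1/4; new cluster AS
  updated: d(AS,C)=11, d(AS,R)=29/2
step 2: merge (AS,C) at d=11, Q=-85/2; branch lengths AS→17/4, C→27/4; new cluster ACS
  updated: d(ACS,R)=41/4
step 3: merge (ACS,R) at d=41/4; branch lengths ACS→41/8, R→41/8; new cluster ACRS
final tree: (((A:13/4,S:-1/4):17/4,C:27/4):41/8,R:41/8)
total length: 97/4

97/4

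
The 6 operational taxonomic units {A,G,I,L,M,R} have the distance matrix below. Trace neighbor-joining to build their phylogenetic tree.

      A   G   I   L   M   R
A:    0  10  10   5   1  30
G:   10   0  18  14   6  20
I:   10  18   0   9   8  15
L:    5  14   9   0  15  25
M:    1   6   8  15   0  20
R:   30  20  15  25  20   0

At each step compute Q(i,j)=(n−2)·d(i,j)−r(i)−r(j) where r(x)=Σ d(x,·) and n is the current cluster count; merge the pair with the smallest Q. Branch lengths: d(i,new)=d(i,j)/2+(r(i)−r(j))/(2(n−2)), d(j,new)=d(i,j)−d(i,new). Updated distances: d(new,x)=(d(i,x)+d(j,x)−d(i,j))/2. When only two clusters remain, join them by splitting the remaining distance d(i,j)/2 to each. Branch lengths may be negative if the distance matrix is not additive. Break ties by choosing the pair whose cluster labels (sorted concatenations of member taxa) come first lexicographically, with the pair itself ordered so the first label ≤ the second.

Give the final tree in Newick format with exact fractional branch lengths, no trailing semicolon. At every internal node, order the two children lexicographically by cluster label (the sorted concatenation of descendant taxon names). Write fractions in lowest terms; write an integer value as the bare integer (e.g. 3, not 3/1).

((((A:0,L:5):7/2,(I:5/4,R:55/4):5):1,G:21/4):3/8,M:3/8)

iteration 1: select I,R (d=15, Q=-110); attach at lengths (5/4, 55/4); label the merged cluster IR
  updated: d(A,IR)=25/2, d(G,IR)=23/2, d(IR,L)=19/2, d(IR,M)=13/2
iteration 2: select A,L (d=5, Q=-57); attach at lengths (0, 5); label the merged cluster AL
  updated: d(AL,G)=19/2, d(AL,IR)=17/2, d(AL,M)=11/2
iteration 3: select AL,IR (d=17/2, Q=-33); attach at lengths (7/2, 5); label the merged cluster AILR
  updated: d(AILR,G)=25/4, d(AILR,M)=7/4
iteration 4: select AILR,G (d=25/4, Q=-14); attach at lengths (1, 21/4); label the merged cluster AGILR
  updated: d(AGILR,M)=3/4
iteration 5: select AGILR,M (d=3/4); attach at lengths (3/8, 3/8); label the merged cluster AGILMR
final tree: ((((A:0,L:5):7/2,(I:5/4,R:55/4):5):1,G:21/4):3/8,M:3/8)
total length: 71/2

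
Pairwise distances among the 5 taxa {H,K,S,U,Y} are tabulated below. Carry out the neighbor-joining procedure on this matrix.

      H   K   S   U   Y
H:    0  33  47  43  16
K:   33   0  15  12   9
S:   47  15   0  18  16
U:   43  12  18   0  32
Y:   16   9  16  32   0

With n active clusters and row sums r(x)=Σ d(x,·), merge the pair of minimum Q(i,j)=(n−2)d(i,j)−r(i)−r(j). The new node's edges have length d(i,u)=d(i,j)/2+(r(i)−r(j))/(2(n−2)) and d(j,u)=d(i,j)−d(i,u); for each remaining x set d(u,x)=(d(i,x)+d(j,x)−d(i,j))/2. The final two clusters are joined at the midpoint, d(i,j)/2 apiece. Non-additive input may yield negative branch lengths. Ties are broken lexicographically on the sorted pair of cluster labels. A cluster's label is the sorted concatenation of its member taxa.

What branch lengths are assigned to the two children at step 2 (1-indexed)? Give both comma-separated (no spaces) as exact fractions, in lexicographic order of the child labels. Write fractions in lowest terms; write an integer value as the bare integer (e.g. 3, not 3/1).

step 1: merge (H,Y) at d=16, Q=-164; branch lengths H→19, Y→-3; new cluster HY
  updated: d(HY,K)=13, d(HY,S)=47/2, d(HY,U)=59/2
step 2: merge (HY,K) at d=13, Q=-80; branch lengths HY→13, K→0; new cluster HKY
  updated: d(HKY,S)=51/4, d(HKY,U)=57/4
step 3: merge (HKY,S) at d=51/4, Q=-45; branch lengths HKY→9/2, S→33/4; new cluster HKSY
  updated: d(HKSY,U)=39/4
step 4: merge (HKSY,U) at d=39/4; branch lengths HKSY→39/8, U→39/8; new cluster HKSUY
final tree: ((((H:19,Y:-3):13,K:0):9/2,S:33/4):39/8,U:39/8)
total length: 103/2

13,0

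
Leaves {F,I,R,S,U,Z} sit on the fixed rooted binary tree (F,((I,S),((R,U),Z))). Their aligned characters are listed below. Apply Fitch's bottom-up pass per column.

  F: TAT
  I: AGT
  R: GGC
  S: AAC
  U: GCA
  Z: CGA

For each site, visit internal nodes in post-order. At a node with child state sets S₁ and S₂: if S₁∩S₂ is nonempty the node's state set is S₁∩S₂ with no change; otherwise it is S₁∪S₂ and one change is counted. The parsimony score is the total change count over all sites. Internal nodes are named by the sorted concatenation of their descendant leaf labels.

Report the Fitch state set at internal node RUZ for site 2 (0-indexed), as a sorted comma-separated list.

[col 0] IS: children I:{A}, S:{A} ∩→ {A}; cost 0
[col 0] RU: children R:{G}, U:{G} ∩→ {G}; cost 0
[col 0] RUZ: children RU:{G}, Z:{C} ∪→ {C,G}; cost 1
[col 0] IRSUZ: children IS:{A}, RUZ:{C,G} ∪→ {A,C,G}; cost 1
[col 0] FIRSUZ: children F:{T}, IRSUZ:{A,C,G} ∪→ {A,C,G,T}; cost 1
[col 1] IS: children I:{G}, S:{A} ∪→ {A,G}; cost 1
[col 1] RU: children R:{G}, U:{C} ∪→ {C,G}; cost 1
[col 1] RUZ: children RU:{C,G}, Z:{G} ∩→ {G}; cost 0
[col 1] IRSUZ: children IS:{A,G}, RUZ:{G} ∩→ {G}; cost 0
[col 1] FIRSUZ: children F:{A}, IRSUZ:{G} ∪→ {A,G}; cost 1
[col 2] IS: children I:{T}, S:{C} ∪→ {C,T}; cost 1
[col 2] RU: children R:{C}, U:{A} ∪→ {A,C}; cost 1
[col 2] RUZ: children RU:{A,C}, Z:{A} ∩→ {A}; cost 0
[col 2] IRSUZ: children IS:{C,T}, RUZ:{A} ∪→ {A,C,T}; cost 1
[col 2] FIRSUZ: children F:{T}, IRSUZ:{A,C,T} ∩→ {T}; cost 0
per-site changes: [3, 3, 3]; total = 9

A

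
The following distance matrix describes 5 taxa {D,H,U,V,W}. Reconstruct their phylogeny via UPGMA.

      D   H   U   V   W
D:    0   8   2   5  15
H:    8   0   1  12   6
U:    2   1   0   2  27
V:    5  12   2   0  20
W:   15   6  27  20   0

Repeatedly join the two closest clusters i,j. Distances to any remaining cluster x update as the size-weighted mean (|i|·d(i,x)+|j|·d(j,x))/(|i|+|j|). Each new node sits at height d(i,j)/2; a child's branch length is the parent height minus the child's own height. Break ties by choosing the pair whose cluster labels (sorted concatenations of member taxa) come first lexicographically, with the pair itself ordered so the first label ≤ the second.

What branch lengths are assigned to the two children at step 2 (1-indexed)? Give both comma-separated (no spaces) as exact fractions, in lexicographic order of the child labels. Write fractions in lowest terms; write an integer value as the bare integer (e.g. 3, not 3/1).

step 1: merge (H,U) at d=1; branch lengths H→1/2, U→1/2; new cluster HU
  updated: d(D,HU)=5, d(HU,V)=7, d(HU,W)=33/2
step 2: merge (D,HU) at d=5; branch lengths D→5/2, HU→2; new cluster DHU
  updated: d(DHU,V)=19/3, d(DHU,W)=16
step 3: merge (DHU,V) at d=19/3; branch lengths DHU→2/3, V→19/6; new cluster DHUV
  updated: d(DHUV,W)=17
step 4: merge (DHUV,W) at d=17; branch lengths DHUV→16/3, W→17/2; new cluster DHUVW
final tree: (((D:5/2,(H:1/2,U:1/2):2):2/3,V:19/6):16/3,W:17/2)
total length: 139/6

5/2,2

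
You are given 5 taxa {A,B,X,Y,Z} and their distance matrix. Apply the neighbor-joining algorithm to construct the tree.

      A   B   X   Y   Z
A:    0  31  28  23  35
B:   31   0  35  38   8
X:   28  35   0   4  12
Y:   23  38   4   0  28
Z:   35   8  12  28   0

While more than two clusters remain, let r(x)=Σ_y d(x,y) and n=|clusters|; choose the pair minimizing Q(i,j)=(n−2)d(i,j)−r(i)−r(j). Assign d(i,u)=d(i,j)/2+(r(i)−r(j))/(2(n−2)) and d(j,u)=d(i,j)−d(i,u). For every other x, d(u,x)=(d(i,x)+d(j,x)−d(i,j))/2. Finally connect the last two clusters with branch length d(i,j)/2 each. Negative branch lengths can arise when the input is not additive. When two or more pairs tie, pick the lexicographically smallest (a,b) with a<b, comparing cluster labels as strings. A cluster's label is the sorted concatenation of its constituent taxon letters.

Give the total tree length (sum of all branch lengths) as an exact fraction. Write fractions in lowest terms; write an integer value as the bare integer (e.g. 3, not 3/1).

395/8

iteration 1: select B,Z (d=8, Q=-171); attach at lengths (53/6, -5/6); label the merged cluster BZ
  updated: d(A,BZ)=29, d(BZ,X)=39/2, d(BZ,Y)=29
iteration 2: select A,BZ (d=29, Q=-199/2); attach at lengths (121/8, 111/8); label the merged cluster ABZ
  updated: d(ABZ,X)=37/4, d(ABZ,Y)=23/2
iteration 3: select ABZ,X (d=37/4, Q=-99/4); attach at lengths (67/8, 7/8); label the merged cluster ABXZ
  updated: d(ABXZ,Y)=25/8
iteration 4: select ABXZ,Y (d=25/8); attach at lengths (25/16, 25/16); label the merged cluster ABXYZ
final tree: (((A:121/8,(B:53/6,Z:-5/6):111/8):67/8,X:7/8):25/16,Y:25/16)
total length: 395/8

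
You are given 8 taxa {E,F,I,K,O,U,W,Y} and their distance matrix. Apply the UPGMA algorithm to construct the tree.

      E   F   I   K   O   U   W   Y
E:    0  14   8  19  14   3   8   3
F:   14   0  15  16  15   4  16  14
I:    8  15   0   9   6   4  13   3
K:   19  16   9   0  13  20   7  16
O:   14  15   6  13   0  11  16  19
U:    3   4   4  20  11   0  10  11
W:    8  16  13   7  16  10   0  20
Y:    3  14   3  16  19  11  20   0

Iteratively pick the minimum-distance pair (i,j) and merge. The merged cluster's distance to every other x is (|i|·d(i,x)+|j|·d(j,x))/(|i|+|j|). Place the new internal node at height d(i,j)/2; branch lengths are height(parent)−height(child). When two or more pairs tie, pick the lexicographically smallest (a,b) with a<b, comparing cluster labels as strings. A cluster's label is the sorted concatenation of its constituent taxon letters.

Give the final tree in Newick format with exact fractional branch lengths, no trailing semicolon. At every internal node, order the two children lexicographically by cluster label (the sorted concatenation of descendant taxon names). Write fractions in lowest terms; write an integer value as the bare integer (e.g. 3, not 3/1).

(((((E:3/2,U:3/2):7/4,(I:3/2,Y:3/2):7/4):21/8,F:47/8):5/8,O:13/2):5/6,(K:7/2,W:7/2):23/6)

iteration 1: select E,U (d=3); attach at lengths (3/2, 3/2); label the merged cluster EU
  updated: d(EU,F)=9, d(EU,I)=6, d(EU,K)=39/2, d(EU,O)=25/2, d(EU,W)=9, d(EU,Y)=7
iteration 2: select I,Y (d=3); attach at lengths (3/2, 3/2); label the merged cluster IY
  updated: d(EU,IY)=13/2, d(F,IY)=29/2, d(IY,K)=25/2, d(IY,O)=25/2, d(IY,W)=33/2
iteration 3: select EU,IY (d=13/2); attach at lengths (7/4, 7/4); label the merged cluster EIUY
  updated: d(EIUY,F)=47/4, d(EIUY,K)=16, d(EIUY,O)=25/2, d(EIUY,W)=51/4
iteration 4: select K,W (d=7); attach at lengths (7/2, 7/2); label the merged cluster KW
  updated: d(EIUY,KW)=115/8, d(F,KW)=16, d(KW,O)=29/2
iteration 5: select EIUY,F (d=47/4); attach at lengths (21/8, 47/8); label the merged cluster EFIUY
  updated: d(EFIUY,KW)=147/10, d(EFIUY,O)=13
iteration 6: select EFIUY,O (d=13); attach at lengths (5/8, 13/2); label the merged cluster EFIOUY
  updated: d(EFIOUY,KW)=44/3
iteration 7: select EFIOUY,KW (d=44/3); attach at lengths (5/6, 23/6); label the merged cluster EFIKOUWY
final tree: (((((E:3/2,U:3/2):7/4,(I:3/2,Y:3/2):7/4):21/8,F:47/8):5/8,O:13/2):5/6,(K:7/2,W:7/2):23/6)
total length: 883/24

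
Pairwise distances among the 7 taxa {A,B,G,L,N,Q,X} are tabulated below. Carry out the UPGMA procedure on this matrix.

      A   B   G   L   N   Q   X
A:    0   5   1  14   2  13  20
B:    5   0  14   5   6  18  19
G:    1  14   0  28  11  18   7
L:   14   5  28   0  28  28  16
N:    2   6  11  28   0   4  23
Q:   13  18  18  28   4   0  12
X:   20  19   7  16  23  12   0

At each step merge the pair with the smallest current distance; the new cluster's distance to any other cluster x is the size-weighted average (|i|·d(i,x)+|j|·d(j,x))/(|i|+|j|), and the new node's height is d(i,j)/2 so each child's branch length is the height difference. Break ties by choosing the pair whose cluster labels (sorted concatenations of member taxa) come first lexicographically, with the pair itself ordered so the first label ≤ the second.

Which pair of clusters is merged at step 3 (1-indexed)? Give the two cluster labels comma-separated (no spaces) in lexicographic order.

B,L

step 1: merge (A,G) at d=1; branch lengths A→1/2, G→1/2; new cluster AG
  updated: d(AG,B)=19/2, d(AG,L)=21, d(AG,N)=13/2, d(AG,Q)=31/2, d(AG,X)=27/2
step 2: merge (N,Q) at d=4; branch lengths N→2, Q→2; new cluster NQ
  updated: d(AG,NQ)=11, d(B,NQ)=12, d(L,NQ)=28, d(NQ,X)=35/2
step 3: merge (B,L) at d=5; branch lengths B→5/2, L→5/2; new cluster BL
  updated: d(AG,BL)=61/4, d(BL,NQ)=20, d(BL,X)=35/2
step 4: merge (AG,NQ) at d=11; branch lengths AG→5, NQ→7/2; new cluster AGNQ
  updated: d(AGNQ,BL)=141/8, d(AGNQ,X)=31/2
step 5: merge (AGNQ,X) at d=31/2; branch lengths AGNQ→9/4, X→31/4; new cluster AGNQX
  updated: d(AGNQX,BL)=88/5
step 6: merge (AGNQX,BL) at d=88/5; branch lengths AGNQX→21/20, BL→63/10; new cluster ABGLNQX
final tree: ((((A:1/2,G:1/2):5,(N:2,Q:2):7/2):9/4,X:31/4):21/20,(B:5/2,L:5/2):63/10)
total length: 717/20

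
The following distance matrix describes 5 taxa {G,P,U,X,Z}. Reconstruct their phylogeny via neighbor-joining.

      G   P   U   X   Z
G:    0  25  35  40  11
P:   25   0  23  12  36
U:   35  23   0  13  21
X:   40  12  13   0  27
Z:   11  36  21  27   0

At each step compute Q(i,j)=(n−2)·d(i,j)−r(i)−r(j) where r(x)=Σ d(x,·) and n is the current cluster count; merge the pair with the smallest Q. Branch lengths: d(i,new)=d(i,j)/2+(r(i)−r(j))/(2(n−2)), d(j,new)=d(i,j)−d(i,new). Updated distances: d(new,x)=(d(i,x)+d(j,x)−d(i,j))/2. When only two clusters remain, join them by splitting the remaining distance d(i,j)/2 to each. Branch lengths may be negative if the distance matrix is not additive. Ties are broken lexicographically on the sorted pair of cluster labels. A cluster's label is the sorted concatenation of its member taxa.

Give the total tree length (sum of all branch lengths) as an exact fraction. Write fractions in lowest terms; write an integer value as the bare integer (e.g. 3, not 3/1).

1. join G+Z (d=11, Q=-173) ⇒ GZ; edges |G|=49/6, |Z|=17/6
  updated: d(GZ,P)=25, d(GZ,U)=45/2, d(GZ,X)=28
2. join GZ+U (d=45/2, Q=-89) ⇒ GUZ; edges |GZ|=31/2, |U|=7
  updated: d(GUZ,P)=51/4, d(GUZ,X)=37/4
3. join GUZ+P (d=51/4, Q=-34) ⇒ GPUZ; edges |GUZ|=5, |P|=31/4
  updated: d(GPUZ,X)=17/4
4. join GPUZ+X (d=17/4) ⇒ GPUXZ; edges |GPUZ|=17/8, |X|=17/8
final tree: ((((G:49/6,Z:17/6):31/2,U:7):5,P:31/4):17/8,X:17/8)
total length: 101/2

101/2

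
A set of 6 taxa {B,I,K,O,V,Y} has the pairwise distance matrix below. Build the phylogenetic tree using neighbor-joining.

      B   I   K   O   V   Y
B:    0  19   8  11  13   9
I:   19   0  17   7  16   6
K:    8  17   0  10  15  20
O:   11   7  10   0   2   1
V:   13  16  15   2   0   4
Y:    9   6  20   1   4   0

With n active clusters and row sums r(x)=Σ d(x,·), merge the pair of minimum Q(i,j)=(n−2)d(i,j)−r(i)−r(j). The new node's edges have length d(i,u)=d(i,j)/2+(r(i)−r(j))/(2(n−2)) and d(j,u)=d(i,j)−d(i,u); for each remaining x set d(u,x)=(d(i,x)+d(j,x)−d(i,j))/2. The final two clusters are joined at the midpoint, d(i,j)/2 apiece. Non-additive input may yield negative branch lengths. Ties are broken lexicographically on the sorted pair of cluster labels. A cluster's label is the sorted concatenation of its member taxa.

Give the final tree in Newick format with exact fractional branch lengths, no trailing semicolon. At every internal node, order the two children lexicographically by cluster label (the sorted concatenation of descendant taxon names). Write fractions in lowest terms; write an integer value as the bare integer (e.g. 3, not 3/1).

1. join B+K (d=8, Q=-98) ⇒ BK; edges |B|=11/4, |K|=21/4
  updated: d(BK,I)=14, d(BK,O)=13/2, d(BK,V)=10, d(BK,Y)=21/2
2. join I+Y (d=6, Q=-93/2) ⇒ IY; edges |I|=79/12, |Y|=-7/12
  updated: d(BK,IY)=37/4, d(IY,O)=1, d(IY,V)=7
3. join BK+V (d=10, Q=-99/4) ⇒ BKV; edges |BK|=107/16, |V|=53/16
  updated: d(BKV,IY)=25/8, d(BKV,O)=-3/4
4. join BKV+IY (d=25/8, Q=-27/8) ⇒ BIKVY; edges |BKV|=11/16, |IY|=39/16
  updated: d(BIKVY,O)=-23/16
5. join BIKVY+O (d=-23/16) ⇒ BIKOVY; edges |BIKVY|=-23/32, |O|=-23/32
final tree: ((((B:11/4,K:21/4):107/16,V:53/16):11/16,(I:79/12,Y:-7/12):39/16):-23/32,O:-23/32)
total length: 411/16

((((B:11/4,K:21/4):107/16,V:53/16):11/16,(I:79/12,Y:-7/12):39/16):-23/32,O:-23/32)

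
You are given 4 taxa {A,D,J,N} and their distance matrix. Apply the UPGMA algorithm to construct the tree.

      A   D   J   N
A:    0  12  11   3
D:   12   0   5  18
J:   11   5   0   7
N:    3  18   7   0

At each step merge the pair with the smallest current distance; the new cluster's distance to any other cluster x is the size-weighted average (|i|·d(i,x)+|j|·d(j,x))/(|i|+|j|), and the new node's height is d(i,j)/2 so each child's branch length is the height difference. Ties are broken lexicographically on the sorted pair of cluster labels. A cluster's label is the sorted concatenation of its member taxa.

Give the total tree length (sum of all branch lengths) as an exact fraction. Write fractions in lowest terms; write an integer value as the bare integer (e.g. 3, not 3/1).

iteration 1: select A,N (d=3); attach at lengths (3/2, 3/2); label the merged cluster AN
  updated: d(AN,D)=15, d(AN,J)=9
iteration 2: select D,J (d=5); attach at lengths (5/2, 5/2); label the merged cluster DJ
  updated: d(AN,DJ)=12
iteration 3: select AN,DJ (d=12); attach at lengths (9/2, 7/2); label the merged cluster ADJN
final tree: ((A:3/2,N:3/2):9/2,(D:5/2,J:5/2):7/2)
total length: 16

16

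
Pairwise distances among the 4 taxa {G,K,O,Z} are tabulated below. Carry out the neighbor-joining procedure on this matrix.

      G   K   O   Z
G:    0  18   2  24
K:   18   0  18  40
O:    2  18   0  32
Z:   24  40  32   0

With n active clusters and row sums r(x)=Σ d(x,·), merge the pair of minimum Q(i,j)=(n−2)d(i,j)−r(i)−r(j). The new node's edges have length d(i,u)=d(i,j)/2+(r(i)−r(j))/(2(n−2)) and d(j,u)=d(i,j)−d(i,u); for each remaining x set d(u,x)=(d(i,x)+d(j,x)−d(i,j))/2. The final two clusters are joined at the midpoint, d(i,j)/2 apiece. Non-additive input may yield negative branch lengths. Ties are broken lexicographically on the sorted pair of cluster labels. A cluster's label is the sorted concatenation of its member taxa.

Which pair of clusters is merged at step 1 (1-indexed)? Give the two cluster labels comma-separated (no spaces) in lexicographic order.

iteration 1: select G,O (d=2, Q=-92); attach at lengths (-1, 3); label the merged cluster GO
  updated: d(GO,K)=17, d(GO,Z)=27
iteration 2: select GO,K (d=17, Q=-84); attach at lengths (2, 15); label the merged cluster GKO
  updated: d(GKO,Z)=25
iteration 3: select GKO,Z (d=25); attach at lengths (25/2, 25/2); label the merged cluster GKOZ
final tree: (((G:-1,O:3):2,K:15):25/2,Z:25/2)
total length: 44

G,O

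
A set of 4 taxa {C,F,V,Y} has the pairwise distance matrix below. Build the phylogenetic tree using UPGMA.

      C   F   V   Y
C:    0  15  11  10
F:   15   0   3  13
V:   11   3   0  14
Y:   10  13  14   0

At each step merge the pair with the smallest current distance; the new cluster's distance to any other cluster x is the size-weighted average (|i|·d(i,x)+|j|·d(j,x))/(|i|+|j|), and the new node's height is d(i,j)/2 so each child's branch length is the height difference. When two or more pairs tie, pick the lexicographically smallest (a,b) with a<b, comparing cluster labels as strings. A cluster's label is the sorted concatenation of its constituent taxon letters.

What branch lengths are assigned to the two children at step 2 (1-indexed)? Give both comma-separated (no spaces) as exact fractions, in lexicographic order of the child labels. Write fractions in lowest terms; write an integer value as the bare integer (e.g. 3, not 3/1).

1. join F+V (d=3) ⇒ FV; edges |F|=3/2, |V|=3/2
  updated: d(C,FV)=13, d(FV,Y)=27/2
2. join C+Y (d=10) ⇒ CY; edges |C|=5, |Y|=5
  updated: d(CY,FV)=53/4
3. join CY+FV (d=53/4) ⇒ CFVY; edges |CY|=13/8, |FV|=41/8
final tree: ((C:5,Y:5):13/8,(F:3/2,V:3/2):41/8)
total length: 79/4

5,5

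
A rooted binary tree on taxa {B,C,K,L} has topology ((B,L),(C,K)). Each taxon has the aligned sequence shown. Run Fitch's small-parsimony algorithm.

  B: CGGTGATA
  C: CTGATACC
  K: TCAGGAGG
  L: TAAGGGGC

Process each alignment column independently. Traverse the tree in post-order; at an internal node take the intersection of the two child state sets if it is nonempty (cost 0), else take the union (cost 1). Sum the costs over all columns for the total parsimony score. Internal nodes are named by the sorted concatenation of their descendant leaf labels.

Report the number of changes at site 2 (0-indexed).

2

BL@0: {C} ∪ {T} = {C,T} (union, +1)
CK@0: {C} ∪ {T} = {C,T} (union, +1)
BCKL@0: {C,T} ∩ {C,T} = {C,T} (intersection, +0)
BL@1: {G} ∪ {A} = {A,G} (union, +1)
CK@1: {T} ∪ {C} = {C,T} (union, +1)
BCKL@1: {A,G} ∪ {C,T} = {A,C,G,T} (union, +1)
BL@2: {G} ∪ {A} = {A,G} (union, +1)
CK@2: {G} ∪ {A} = {A,G} (union, +1)
BCKL@2: {A,G} ∩ {A,G} = {A,G} (intersection, +0)
BL@3: {T} ∪ {G} = {G,T} (union, +1)
CK@3: {A} ∪ {G} = {A,G} (union, +1)
BCKL@3: {G,T} ∩ {A,G} = {G} (intersection, +0)
BL@4: {G} ∩ {G} = {G} (intersection, +0)
CK@4: {T} ∪ {G} = {G,T} (union, +1)
BCKL@4: {G} ∩ {G,T} = {G} (intersection, +0)
BL@5: {A} ∪ {G} = {A,G} (union, +1)
CK@5: {A} ∩ {A} = {A} (intersection, +0)
BCKL@5: {A,G} ∩ {A} = {A} (intersection, +0)
BL@6: {T} ∪ {G} = {G,T} (union, +1)
CK@6: {C} ∪ {G} = {C,G} (union, +1)
BCKL@6: {G,T} ∩ {C,G} = {G} (intersection, +0)
BL@7: {A} ∪ {C} = {A,C} (union, +1)
CK@7: {C} ∪ {G} = {C,G} (union, +1)
BCKL@7: {A,C} ∩ {C,G} = {C} (intersection, +0)
per-site changes: [2, 3, 2, 2, 1, 1, 2, 2]; total = 15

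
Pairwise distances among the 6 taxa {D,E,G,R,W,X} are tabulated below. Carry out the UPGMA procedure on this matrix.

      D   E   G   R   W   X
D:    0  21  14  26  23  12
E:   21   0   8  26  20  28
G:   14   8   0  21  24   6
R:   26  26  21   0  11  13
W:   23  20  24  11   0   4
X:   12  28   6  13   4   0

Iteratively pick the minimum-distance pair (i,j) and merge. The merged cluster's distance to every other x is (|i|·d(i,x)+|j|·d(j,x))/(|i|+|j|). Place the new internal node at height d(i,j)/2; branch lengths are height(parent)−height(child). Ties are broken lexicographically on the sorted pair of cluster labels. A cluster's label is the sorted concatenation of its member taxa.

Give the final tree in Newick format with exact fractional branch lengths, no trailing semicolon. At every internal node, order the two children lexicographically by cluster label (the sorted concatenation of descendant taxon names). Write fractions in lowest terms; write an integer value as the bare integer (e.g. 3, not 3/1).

((D:35/4,(E:4,G:4):19/4):19/12,(R:6,(W:2,X:2):4):13/3)

1. join W+X (d=4) ⇒ WX; edges |W|=2, |X|=2
  updated: d(D,WX)=35/2, d(E,WX)=24, d(G,WX)=15, d(R,WX)=12
2. join E+G (d=8) ⇒ EG; edges |E|=4, |G|=4
  updated: d(D,EG)=35/2, d(EG,R)=47/2, d(EG,WX)=39/2
3. join R+WX (d=12) ⇒ RWX; edges |R|=6, |WX|=4
  updated: d(D,RWX)=61/3, d(EG,RWX)=125/6
4. join D+EG (d=35/2) ⇒ DEG; edges |D|=35/4, |EG|=19/4
  updated: d(DEG,RWX)=62/3
5. join DEG+RWX (d=62/3) ⇒ DEGRWX; edges |DEG|=19/12, |RWX|=13/3
final tree: ((D:35/4,(E:4,G:4):19/4):19/12,(R:6,(W:2,X:2):4):13/3)
total length: 497/12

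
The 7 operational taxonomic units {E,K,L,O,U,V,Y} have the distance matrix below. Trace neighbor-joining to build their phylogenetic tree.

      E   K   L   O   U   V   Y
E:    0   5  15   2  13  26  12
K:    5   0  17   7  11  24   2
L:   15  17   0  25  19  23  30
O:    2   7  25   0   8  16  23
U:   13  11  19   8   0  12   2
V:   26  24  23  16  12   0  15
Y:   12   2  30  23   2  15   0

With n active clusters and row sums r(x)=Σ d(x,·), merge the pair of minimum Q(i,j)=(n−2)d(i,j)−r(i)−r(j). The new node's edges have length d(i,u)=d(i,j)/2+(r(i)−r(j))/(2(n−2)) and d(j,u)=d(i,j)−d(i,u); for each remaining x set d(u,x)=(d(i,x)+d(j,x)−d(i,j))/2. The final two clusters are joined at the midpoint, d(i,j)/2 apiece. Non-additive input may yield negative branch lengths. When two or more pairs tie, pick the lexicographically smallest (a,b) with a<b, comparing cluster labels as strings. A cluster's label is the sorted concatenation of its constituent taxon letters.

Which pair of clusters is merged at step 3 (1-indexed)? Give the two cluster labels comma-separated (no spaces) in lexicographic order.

L,V

1. join E+O (d=2, Q=-144) ⇒ EO; edges |E|=1/5, |O|=9/5
  updated: d(EO,K)=5, d(EO,L)=19, d(EO,U)=19/2, d(EO,V)=20, d(EO,Y)=33/2
2. join K+Y (d=2, Q=-233/2) ⇒ KY; edges |K|=3/16, |Y|=29/16
  updated: d(EO,KY)=39/4, d(KY,L)=45/2, d(KY,U)=11/2, d(KY,V)=37/2
3. join L+V (d=23, Q=-88) ⇒ LV; edges |L|=79/6, |V|=59/6
  updated: d(EO,LV)=8, d(KY,LV)=9, d(LV,U)=4
4. join EO+LV (d=8, Q=-129/4) ⇒ ELOV; edges |EO|=89/16, |LV|=39/16
  updated: d(ELOV,KY)=43/8, d(ELOV,U)=11/4
5. join ELOV+KY (d=43/8, Q=-109/8) ⇒ EKLOVY; edges |ELOV|=21/16, |KY|=65/16
  updated: d(EKLOVY,U)=23/16
6. join EKLOVY+U (d=23/16) ⇒ EKLOUVY; edges |EKLOVY|=23/32, |U|=23/32
final tree: ((((E:1/5,O:9/5):89/16,(L:79/6,V:59/6):39/16):21/16,(K:3/16,Y:29/16):65/16):23/32,U:23/32)
total length: 669/16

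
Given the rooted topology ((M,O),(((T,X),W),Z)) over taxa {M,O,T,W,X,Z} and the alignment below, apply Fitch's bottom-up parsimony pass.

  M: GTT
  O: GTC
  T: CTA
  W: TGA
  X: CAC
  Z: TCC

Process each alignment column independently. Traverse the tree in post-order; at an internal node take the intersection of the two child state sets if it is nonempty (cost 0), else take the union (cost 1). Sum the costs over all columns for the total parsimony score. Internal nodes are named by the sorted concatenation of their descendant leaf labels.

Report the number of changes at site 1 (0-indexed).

3

MO@0: {G} ∩ {G} = {G} (intersection, +0)
TX@0: {C} ∩ {C} = {C} (intersection, +0)
TWX@0: {C} ∪ {T} = {C,T} (union, +1)
TWXZ@0: {C,T} ∩ {T} = {T} (intersection, +0)
MOTWXZ@0: {G} ∪ {T} = {G,T} (union, +1)
MO@1: {T} ∩ {T} = {T} (intersection, +0)
TX@1: {T} ∪ {A} = {A,T} (union, +1)
TWX@1: {A,T} ∪ {G} = {A,G,T} (union, +1)
TWXZ@1: {A,G,T} ∪ {C} = {A,C,G,T} (union, +1)
MOTWXZ@1: {T} ∩ {A,C,G,T} = {T} (intersection, +0)
MO@2: {T} ∪ {C} = {C,T} (union, +1)
TX@2: {A} ∪ {C} = {A,C} (union, +1)
TWX@2: {A,C} ∩ {A} = {A} (intersection, +0)
TWXZ@2: {A} ∪ {C} = {A,C} (union, +1)
MOTWXZ@2: {C,T} ∩ {A,C} = {C} (intersection, +0)
per-site changes: [2, 3, 3]; total = 8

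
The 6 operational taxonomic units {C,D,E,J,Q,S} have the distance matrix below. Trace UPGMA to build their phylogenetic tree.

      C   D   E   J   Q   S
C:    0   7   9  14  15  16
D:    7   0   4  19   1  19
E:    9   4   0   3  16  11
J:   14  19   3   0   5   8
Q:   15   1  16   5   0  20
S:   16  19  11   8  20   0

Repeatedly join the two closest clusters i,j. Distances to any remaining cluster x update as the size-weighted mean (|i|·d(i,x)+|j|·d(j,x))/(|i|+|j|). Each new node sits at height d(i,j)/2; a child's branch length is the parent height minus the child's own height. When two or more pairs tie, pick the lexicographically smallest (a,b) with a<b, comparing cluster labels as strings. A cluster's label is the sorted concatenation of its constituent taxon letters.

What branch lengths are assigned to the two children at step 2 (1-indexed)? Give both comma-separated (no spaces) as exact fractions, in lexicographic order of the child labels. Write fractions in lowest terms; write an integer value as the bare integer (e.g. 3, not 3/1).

step 1: merge (D,Q) at d=1; branch lengths D→1/2, Q→1/2; new cluster DQ
  updated: d(C,DQ)=11, d(DQ,E)=10, d(DQ,J)=12, d(DQ,S)=39/2
step 2: merge (E,J) at d=3; branch lengths E→3/2, J→3/2; new cluster EJ
  updated: d(C,EJ)=23/2, d(DQ,EJ)=11, d(EJ,S)=19/2
step 3: merge (EJ,S) at d=19/2; branch lengths EJ→13/4, S→19/4; new cluster EJS
  updated: d(C,EJS)=13, d(DQ,EJS)=83/6
step 4: merge (C,DQ) at d=11; branch lengths C→11/2, DQ→5; new cluster CDQ
  updated: d(CDQ,EJS)=122/9
step 5: merge (CDQ,EJS) at d=122/9; branch lengths CDQ→23/18, EJS→73/36; new cluster CDEJQS
final tree: ((C:11/2,(D:1/2,Q:1/2):5):23/18,((E:3/2,J:3/2):13/4,S:19/4):73/36)
total length: 929/36

3/2,3/2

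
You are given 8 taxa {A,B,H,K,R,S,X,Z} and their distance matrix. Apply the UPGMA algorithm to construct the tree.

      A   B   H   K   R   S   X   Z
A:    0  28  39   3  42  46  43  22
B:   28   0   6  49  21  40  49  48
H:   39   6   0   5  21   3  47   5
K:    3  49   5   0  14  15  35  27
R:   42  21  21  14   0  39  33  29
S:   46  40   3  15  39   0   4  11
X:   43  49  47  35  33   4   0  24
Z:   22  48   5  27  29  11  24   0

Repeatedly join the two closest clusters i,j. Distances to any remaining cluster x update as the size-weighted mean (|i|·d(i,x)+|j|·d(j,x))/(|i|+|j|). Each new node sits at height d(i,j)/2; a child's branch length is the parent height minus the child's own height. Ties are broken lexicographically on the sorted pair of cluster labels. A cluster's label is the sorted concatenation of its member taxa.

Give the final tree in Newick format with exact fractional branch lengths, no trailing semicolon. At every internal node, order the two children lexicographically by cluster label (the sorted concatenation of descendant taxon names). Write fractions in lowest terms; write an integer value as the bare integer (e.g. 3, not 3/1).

step 1: merge (A,K) at d=3; branch lengths A→3/2, K→3/2; new cluster AK
  updated: d(AK,B)=77/2, d(AK,H)=22, d(AK,R)=28, d(AK,S)=61/2, d(AK,X)=39, d(AK,Z)=49/2
step 2: merge (H,S) at d=3; branch lengths H→3/2, S→3/2; new cluster HS
  updated: d(AK,HS)=105/4, d(B,HS)=23, d(HS,R)=30, d(HS,X)=51/2, d(HS,Z)=8
step 3: merge (HS,Z) at d=8; branch lengths HS→5/2, Z→4; new cluster HSZ
  updated: d(AK,HSZ)=77/3, d(B,HSZ)=94/3, d(HSZ,R)=89/3, d(HSZ,X)=25
step 4: merge (B,R) at d=21; branch lengths B→21/2, R→21/2; new cluster BR
  updated: d(AK,BR)=133/4, d(BR,HSZ)=61/2, d(BR,X)=41
step 5: merge (HSZ,X) at d=25; branch lengths HSZ→17/2, X→25/2; new cluster HSXZ
  updated: d(AK,HSXZ)=29, d(BR,HSXZ)=265/8
step 6: merge (AK,HSXZ) at d=29; branch lengths AK→13, HSXZ→2; new cluster AHKSXZ
  updated: d(AHKSXZ,BR)=199/6
step 7: merge (AHKSXZ,BR) at d=199/6; branch lengths AHKSXZ→25/12, BR→73/12; new cluster ABHKRSXZ
final tree: (((A:3/2,K:3/2):13,(((H:3/2,S:3/2):5/2,Z:4):17/2,X:25/2):2):25/12,(B:21/2,R:21/2):73/12)
total length: 233/3

(((A:3/2,K:3/2):13,(((H:3/2,S:3/2):5/2,Z:4):17/2,X:25/2):2):25/12,(B:21/2,R:21/2):73/12)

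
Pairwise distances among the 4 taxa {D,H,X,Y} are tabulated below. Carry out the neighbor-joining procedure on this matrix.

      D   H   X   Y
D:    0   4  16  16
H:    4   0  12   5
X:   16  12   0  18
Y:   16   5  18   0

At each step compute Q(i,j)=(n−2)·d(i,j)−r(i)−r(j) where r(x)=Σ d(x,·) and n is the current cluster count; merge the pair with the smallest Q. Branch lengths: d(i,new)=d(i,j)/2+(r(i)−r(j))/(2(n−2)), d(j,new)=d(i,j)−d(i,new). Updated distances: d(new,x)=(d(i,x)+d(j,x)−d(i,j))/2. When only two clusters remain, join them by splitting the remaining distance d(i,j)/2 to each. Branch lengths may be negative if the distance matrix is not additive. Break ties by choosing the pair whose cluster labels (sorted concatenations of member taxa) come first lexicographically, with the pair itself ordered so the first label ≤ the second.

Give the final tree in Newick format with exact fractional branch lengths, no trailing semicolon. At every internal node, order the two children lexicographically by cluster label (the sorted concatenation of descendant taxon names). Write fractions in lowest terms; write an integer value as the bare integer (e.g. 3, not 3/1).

step 1: merge (D,X) at d=16, Q=-50; branch lengths D→11/2, X→21/2; new cluster DX
  updated: d(DX,H)=0, d(DX,Y)=9
step 2: merge (DX,H) at d=0, Q=-14; branch lengths DX→2, H→-2; new cluster DHX
  updated: d(DHX,Y)=7
step 3: merge (DHX,Y) at d=7; branch lengths DHX→7/2, Y→7/2; new cluster DHXY
final tree: (((D:11/2,X:21/2):2,H:-2):7/2,Y:7/2)
total length: 23

(((D:11/2,X:21/2):2,H:-2):7/2,Y:7/2)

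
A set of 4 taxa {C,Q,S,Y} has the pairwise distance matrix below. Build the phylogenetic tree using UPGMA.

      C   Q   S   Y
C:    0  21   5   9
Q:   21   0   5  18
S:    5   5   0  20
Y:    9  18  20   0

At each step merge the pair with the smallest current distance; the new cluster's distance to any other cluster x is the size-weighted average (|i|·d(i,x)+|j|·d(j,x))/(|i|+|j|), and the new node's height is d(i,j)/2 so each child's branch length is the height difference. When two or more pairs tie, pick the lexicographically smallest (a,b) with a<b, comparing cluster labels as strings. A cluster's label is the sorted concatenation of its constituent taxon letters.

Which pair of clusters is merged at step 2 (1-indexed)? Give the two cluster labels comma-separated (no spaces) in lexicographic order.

CS,Q

iteration 1: select C,S (d=5); attach at lengths (5/2, 5/2); label the merged cluster CS
  updated: d(CS,Q)=13, d(CS,Y)=29/2
iteration 2: select CS,Q (d=13); attach at lengths (4, 13/2); label the merged cluster CQS
  updated: d(CQS,Y)=47/3
iteration 3: select CQS,Y (d=47/3); attach at lengths (4/3, 47/6); label the merged cluster CQSY
final tree: (((C:5/2,S:5/2):4,Q:13/2):4/3,Y:47/6)
total length: 74/3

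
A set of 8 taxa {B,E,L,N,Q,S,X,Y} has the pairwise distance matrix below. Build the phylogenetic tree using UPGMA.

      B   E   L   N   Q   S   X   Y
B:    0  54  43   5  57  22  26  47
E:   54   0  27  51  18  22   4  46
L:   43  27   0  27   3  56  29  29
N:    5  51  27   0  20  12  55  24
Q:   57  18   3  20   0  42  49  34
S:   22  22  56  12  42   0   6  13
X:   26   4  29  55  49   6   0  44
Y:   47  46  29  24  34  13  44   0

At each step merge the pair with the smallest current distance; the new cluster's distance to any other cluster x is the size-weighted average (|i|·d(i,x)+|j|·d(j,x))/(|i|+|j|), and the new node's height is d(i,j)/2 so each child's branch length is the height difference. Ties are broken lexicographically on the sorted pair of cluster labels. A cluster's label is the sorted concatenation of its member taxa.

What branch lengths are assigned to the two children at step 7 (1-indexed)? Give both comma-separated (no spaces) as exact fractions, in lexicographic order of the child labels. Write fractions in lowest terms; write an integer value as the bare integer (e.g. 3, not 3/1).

6,15/4

step 1: merge (L,Q) at d=3; branch lengths L→3/2, Q→3/2; new cluster LQ
  updated: d(B,LQ)=50, d(E,LQ)=45/2, d(LQ,N)=47/2, d(LQ,S)=49, d(LQ,X)=39, d(LQ,Y)=63/2
step 2: merge (E,X) at d=4; branch lengths E→2, X→2; new cluster EX
  updated: d(B,EX)=40, d(EX,LQ)=123/4, d(EX,N)=53, d(EX,S)=14, d(EX,Y)=45
step 3: merge (B,N) at d=5; branch lengths B→5/2, N→5/2; new cluster BN
  updated: d(BN,EX)=93/2, d(BN,LQ)=147/4, d(BN,S)=17, d(BN,Y)=71/2
step 4: merge (S,Y) at d=13; branch lengths S→13/2, Y→13/2; new cluster SY
  updated: d(BN,SY)=105/4, d(EX,SY)=59/2, d(LQ,SY)=161/4
step 5: merge (BN,SY) at d=105/4; branch lengths BN→85/8, SY→53/8; new cluster BNSY
  updated: d(BNSY,EX)=38, d(BNSY,LQ)=77/2
step 6: merge (EX,LQ) at d=123/4; branch lengths EX→107/8, LQ→111/8; new cluster ELQX
  updated: d(BNSY,ELQX)=153/4
step 7: merge (BNSY,ELQX) at d=153/4; branch lengths BNSY→6, ELQX→15/4; new cluster BELNQSXY
final tree: (((B:5/2,N:5/2):85/8,(S:13/2,Y:13/2):53/8):6,((E:2,X:2):107/8,(L:3/2,Q:3/2):111/8):15/4)
total length: 317/4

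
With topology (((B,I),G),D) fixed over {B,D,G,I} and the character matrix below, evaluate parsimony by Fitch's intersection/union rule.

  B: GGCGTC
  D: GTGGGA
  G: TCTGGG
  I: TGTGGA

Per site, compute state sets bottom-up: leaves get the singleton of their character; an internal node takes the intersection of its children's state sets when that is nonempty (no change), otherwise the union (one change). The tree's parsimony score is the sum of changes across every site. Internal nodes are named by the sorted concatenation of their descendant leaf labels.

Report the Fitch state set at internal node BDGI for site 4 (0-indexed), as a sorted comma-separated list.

G

[col 0] BI: children B:{G}, I:{T} ∪→ {G,T}; cost 1
[col 0] BGI: children BI:{G,T}, G:{T} ∩→ {T}; cost 0
[col 0] BDGI: children BGI:{T}, D:{G} ∪→ {G,T}; cost 1
[col 1] BI: children B:{G}, I:{G} ∩→ {G}; cost 0
[col 1] BGI: children BI:{G}, G:{C} ∪→ {C,G}; cost 1
[col 1] BDGI: children BGI:{C,G}, D:{T} ∪→ {C,G,T}; cost 1
[col 2] BI: children B:{C}, I:{T} ∪→ {C,T}; cost 1
[col 2] BGI: children BI:{C,T}, G:{T} ∩→ {T}; cost 0
[col 2] BDGI: children BGI:{T}, D:{G} ∪→ {G,T}; cost 1
[col 3] BI: children B:{G}, I:{G} ∩→ {G}; cost 0
[col 3] BGI: children BI:{G}, G:{G} ∩→ {G}; cost 0
[col 3] BDGI: children BGI:{G}, D:{G} ∩→ {G}; cost 0
[col 4] BI: children B:{T}, I:{G} ∪→ {G,T}; cost 1
[col 4] BGI: children BI:{G,T}, G:{G} ∩→ {G}; cost 0
[col 4] BDGI: children BGI:{G}, D:{G} ∩→ {G}; cost 0
[col 5] BI: children B:{C}, I:{A} ∪→ {A,C}; cost 1
[col 5] BGI: children BI:{A,C}, G:{G} ∪→ {A,C,G}; cost 1
[col 5] BDGI: children BGI:{A,C,G}, D:{A} ∩→ {A}; cost 0
per-site changes: [2, 2, 2, 0, 1, 2]; total = 9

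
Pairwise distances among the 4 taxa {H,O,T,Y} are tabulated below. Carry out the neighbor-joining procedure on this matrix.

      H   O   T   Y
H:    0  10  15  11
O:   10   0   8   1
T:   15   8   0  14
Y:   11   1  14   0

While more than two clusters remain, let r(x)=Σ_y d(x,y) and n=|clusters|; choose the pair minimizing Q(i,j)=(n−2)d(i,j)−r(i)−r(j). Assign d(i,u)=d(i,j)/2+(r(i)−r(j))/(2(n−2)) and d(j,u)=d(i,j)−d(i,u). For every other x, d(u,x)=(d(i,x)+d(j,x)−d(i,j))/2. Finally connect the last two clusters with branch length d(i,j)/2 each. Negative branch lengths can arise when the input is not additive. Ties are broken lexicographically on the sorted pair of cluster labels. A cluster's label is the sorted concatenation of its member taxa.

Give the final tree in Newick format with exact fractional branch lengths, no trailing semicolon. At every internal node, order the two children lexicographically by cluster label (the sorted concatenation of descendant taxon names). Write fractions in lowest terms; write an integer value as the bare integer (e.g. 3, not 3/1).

(((H:29/4,T:31/4):11/4,O:-5/4):9/8,Y:9/8)

1. join H+T (d=15, Q=-43) ⇒ HT; edges |H|=29/4, |T|=31/4
  updated: d(HT,O)=3/2, d(HT,Y)=5
2. join HT+O (d=3/2, Q=-15/2) ⇒ HOT; edges |HT|=11/4, |O|=-5/4
  updated: d(HOT,Y)=9/4
3. join HOT+Y (d=9/4) ⇒ HOTY; edges |HOT|=9/8, |Y|=9/8
final tree: (((H:29/4,T:31/4):11/4,O:-5/4):9/8,Y:9/8)
total length: 75/4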